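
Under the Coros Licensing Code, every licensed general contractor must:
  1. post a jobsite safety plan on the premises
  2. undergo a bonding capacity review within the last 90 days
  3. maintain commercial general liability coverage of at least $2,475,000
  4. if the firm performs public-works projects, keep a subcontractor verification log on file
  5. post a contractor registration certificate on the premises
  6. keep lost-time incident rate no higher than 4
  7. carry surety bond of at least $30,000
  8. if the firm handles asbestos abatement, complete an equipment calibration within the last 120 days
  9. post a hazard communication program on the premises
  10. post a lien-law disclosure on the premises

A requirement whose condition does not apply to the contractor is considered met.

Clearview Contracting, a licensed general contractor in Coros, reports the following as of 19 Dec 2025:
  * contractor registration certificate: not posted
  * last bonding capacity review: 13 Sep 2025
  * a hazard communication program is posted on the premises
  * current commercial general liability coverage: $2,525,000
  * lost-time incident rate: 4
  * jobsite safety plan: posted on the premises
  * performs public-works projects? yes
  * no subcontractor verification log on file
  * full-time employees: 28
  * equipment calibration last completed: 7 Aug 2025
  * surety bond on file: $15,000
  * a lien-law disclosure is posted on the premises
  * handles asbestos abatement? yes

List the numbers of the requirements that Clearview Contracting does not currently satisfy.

2, 4, 5, 7, 8

1. jobsite safety plan present → met
2. bonding capacity review 97 days ago vs limit 90 → not met
3. commercial general liability coverage $2,525,000 ≥ $2,475,000 → met
4. condition 'performs public-works projects' holds; subcontractor verification log absent → not met
5. contractor registration certificate absent → not met
6. lost-time incident rate 4 ≤ 4 → met
7. surety bond $15,000 < $30,000 → not met
8. condition 'handles asbestos abatement' holds; equipment calibration 134 days ago vs limit 120 → not met
9. hazard communication program present → met
10. lien-law disclosure present → met
Not met: 2, 4, 5, 7, 8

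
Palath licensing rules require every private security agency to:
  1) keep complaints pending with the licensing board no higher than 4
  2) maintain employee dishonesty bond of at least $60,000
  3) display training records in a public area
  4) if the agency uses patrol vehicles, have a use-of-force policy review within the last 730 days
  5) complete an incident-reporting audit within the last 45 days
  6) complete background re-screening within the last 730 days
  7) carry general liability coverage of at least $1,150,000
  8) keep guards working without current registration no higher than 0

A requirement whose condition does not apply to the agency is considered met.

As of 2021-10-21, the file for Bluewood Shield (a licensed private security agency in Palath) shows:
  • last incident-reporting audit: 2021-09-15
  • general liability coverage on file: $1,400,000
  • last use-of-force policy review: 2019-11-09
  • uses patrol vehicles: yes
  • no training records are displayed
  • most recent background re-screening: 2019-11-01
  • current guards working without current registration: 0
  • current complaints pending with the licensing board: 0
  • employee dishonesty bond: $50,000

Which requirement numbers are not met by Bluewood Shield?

1. complaints pending with the licensing board 0 ≤ 4 → met
2. employee dishonesty bond $50,000 < $60,000 → not met
3. training records absent → not met
4. condition 'uses patrol vehicles' holds; use-of-force policy review 712 days ago vs limit 730 → met
5. incident-reporting audit 36 days ago vs limit 45 → met
6. background re-screening 720 days ago vs limit 730 → met
7. general liability coverage $1,400,000 ≥ $1,150,000 → met
8. guards working without current registration 0 ≤ 0 → met
Not met: 2, 3

2, 3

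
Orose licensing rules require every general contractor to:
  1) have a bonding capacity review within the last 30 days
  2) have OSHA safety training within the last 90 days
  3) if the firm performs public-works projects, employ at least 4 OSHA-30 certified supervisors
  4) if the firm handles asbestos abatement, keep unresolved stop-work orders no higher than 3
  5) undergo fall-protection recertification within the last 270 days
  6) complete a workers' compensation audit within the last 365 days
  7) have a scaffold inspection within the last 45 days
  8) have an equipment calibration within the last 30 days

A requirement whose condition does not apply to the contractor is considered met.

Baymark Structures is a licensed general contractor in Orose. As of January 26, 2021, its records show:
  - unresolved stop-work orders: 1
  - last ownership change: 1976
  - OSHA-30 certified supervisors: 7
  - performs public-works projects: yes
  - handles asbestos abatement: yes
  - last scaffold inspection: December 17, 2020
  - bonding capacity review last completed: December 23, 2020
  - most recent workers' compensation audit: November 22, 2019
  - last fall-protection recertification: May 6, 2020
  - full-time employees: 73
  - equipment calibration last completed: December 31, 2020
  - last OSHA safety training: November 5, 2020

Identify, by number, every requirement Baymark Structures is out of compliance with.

1, 6

1. bonding capacity review 34 days ago vs limit 30 → not met
2. OSHA safety training 82 days ago vs limit 90 → met
3. condition 'performs public-works projects' holds; OSHA-30 certified supervisors 7 ≥ 4 → met
4. condition 'handles asbestos abatement' holds; unresolved stop-work orders 1 ≤ 3 → met
5. fall-protection recertification 265 days ago vs limit 270 → met
6. workers' compensation audit 431 days ago vs limit 365 → not met
7. scaffold inspection 40 days ago vs limit 45 → met
8. equipment calibration 26 days ago vs limit 30 → met
Not met: 1, 6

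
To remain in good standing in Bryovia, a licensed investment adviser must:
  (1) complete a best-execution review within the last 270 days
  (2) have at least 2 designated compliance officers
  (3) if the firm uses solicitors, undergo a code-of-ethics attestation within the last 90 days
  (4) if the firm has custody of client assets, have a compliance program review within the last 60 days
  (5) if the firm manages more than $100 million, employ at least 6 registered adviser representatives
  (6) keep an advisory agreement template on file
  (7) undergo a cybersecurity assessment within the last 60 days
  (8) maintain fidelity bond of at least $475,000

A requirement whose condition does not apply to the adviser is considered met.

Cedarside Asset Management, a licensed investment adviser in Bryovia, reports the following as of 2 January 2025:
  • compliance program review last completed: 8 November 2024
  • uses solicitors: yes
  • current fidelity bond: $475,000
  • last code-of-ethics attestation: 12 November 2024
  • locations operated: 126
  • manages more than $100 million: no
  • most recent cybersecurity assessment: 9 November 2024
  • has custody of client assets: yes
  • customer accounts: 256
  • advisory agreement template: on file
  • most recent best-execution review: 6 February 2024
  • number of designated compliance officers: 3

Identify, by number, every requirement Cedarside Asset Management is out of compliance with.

1

1. best-execution review 331 days ago vs limit 270 → not met
2. designated compliance officers 3 ≥ 2 → met
3. condition 'uses solicitors' holds; code-of-ethics attestation 51 days ago vs limit 90 → met
4. condition 'has custody of client assets' holds; compliance program review 55 days ago vs limit 60 → met
5. condition 'manages more than $100 million' does not hold → requirement n/a → met
6. advisory agreement template present → met
7. cybersecurity assessment 54 days ago vs limit 60 → met
8. fidelity bond $475,000 ≥ $475,000 → met
Not met: 1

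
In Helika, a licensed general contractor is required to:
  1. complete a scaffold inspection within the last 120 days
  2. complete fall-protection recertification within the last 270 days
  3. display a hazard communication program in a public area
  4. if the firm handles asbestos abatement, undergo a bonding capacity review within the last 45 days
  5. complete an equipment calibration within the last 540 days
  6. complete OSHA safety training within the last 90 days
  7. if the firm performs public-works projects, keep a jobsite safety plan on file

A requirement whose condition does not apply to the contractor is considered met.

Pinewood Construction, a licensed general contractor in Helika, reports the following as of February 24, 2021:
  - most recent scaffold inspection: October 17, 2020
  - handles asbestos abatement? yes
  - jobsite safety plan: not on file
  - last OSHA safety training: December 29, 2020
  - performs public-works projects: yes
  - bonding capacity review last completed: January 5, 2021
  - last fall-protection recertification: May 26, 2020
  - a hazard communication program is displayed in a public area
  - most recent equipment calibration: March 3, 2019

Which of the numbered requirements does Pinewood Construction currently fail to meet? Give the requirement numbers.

1, 2, 4, 5, 7

1. scaffold inspection 130 days ago vs limit 120 → not met
2. fall-protection recertification 274 days ago vs limit 270 → not met
3. hazard communication program present → met
4. condition 'handles asbestos abatement' holds; bonding capacity review 50 days ago vs limit 45 → not met
5. equipment calibration 724 days ago vs limit 540 → not met
6. OSHA safety training 57 days ago vs limit 90 → met
7. condition 'performs public-works projects' holds; jobsite safety plan absent → not met
Not met: 1, 2, 4, 5, 7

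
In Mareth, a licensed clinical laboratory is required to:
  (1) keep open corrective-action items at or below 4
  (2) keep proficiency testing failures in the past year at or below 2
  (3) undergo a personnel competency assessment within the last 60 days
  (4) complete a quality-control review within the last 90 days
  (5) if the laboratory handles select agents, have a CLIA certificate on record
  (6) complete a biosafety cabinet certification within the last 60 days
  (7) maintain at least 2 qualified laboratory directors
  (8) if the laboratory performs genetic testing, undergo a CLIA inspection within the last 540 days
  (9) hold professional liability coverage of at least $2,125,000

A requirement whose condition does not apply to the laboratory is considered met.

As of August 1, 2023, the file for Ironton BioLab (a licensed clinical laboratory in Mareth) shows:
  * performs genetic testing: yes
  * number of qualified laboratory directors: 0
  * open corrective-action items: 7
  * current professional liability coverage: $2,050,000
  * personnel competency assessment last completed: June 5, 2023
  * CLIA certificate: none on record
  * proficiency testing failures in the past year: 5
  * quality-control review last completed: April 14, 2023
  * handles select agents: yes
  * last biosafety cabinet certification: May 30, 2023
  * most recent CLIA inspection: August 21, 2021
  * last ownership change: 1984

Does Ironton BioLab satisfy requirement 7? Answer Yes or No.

No

7. qualified laboratory directors 0 < 2 → not met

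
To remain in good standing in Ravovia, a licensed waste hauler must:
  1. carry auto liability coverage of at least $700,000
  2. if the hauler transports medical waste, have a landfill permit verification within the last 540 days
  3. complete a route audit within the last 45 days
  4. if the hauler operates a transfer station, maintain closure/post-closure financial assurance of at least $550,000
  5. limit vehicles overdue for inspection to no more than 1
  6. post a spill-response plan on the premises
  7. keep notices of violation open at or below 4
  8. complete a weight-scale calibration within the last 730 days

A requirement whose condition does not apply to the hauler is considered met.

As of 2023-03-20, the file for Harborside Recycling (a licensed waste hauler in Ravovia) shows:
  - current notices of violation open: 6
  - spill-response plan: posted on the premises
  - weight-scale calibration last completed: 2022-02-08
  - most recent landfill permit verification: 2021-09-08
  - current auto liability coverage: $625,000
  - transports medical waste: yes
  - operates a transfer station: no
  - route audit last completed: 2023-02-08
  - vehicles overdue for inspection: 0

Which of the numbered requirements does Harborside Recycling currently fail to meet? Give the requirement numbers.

1, 2, 7

1. auto liability coverage $625,000 < $700,000 → not met
2. condition 'transports medical waste' holds; landfill permit verification 558 days ago vs limit 540 → not met
3. route audit 40 days ago vs limit 45 → met
4. condition 'operates a transfer station' does not hold → requirement n/a → met
5. vehicles overdue for inspection 0 ≤ 1 → met
6. spill-response plan present → met
7. notices of violation open 6 > 4 → not met
8. weight-scale calibration 405 days ago vs limit 730 → met
Not met: 1, 2, 7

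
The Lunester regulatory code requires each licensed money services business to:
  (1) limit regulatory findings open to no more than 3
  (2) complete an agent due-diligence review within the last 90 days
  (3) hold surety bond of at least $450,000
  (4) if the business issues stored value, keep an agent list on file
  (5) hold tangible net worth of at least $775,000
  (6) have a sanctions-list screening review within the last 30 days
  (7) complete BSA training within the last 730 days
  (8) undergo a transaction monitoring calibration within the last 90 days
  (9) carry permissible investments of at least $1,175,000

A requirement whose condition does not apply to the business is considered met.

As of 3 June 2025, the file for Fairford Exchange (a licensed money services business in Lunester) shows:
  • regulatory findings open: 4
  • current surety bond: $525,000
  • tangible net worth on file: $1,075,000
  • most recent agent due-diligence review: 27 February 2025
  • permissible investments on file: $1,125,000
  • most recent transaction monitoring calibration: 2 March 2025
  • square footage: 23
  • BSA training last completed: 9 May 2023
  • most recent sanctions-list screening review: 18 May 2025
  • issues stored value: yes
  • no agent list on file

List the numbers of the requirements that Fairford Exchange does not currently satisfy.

1, 2, 4, 7, 8, 9

1. regulatory findings open 4 > 3 → not met
2. agent due-diligence review 96 days ago vs limit 90 → not met
3. surety bond $525,000 ≥ $450,000 → met
4. condition 'issues stored value' holds; agent list absent → not met
5. tangible net worth $1,075,000 ≥ $775,000 → met
6. sanctions-list screening review 16 days ago vs limit 30 → met
7. BSA training 756 days ago vs limit 730 → not met
8. transaction monitoring calibration 93 days ago vs limit 90 → not met
9. permissible investments $1,125,000 < $1,175,000 → not met
Not met: 1, 2, 4, 7, 8, 9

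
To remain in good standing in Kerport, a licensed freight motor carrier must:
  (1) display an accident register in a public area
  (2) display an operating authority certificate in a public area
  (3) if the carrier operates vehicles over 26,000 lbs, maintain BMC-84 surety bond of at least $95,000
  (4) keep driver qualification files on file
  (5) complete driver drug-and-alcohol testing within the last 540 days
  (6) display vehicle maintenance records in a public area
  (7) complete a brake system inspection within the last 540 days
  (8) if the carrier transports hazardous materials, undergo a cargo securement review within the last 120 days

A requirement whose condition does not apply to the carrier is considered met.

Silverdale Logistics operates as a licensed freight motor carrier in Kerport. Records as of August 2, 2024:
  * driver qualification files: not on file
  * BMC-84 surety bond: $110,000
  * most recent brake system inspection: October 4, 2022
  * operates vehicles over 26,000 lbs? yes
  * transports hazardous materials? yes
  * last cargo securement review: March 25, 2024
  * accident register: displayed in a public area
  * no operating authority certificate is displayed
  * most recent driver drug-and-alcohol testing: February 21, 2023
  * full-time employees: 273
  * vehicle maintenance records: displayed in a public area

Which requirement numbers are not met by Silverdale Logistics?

1. accident register present → met
2. operating authority certificate absent → not met
3. condition 'operates vehicles over 26,000 lbs' holds; BMC-84 surety bond $110,000 ≥ $95,000 → met
4. driver qualification files absent → not met
5. driver drug-and-alcohol testing 528 days ago vs limit 540 → met
6. vehicle maintenance records present → met
7. brake system inspection 668 days ago vs limit 540 → not met
8. condition 'transports hazardous materials' holds; cargo securement review 130 days ago vs limit 120 → not met
Not met: 2, 4, 7, 8

2, 4, 7, 8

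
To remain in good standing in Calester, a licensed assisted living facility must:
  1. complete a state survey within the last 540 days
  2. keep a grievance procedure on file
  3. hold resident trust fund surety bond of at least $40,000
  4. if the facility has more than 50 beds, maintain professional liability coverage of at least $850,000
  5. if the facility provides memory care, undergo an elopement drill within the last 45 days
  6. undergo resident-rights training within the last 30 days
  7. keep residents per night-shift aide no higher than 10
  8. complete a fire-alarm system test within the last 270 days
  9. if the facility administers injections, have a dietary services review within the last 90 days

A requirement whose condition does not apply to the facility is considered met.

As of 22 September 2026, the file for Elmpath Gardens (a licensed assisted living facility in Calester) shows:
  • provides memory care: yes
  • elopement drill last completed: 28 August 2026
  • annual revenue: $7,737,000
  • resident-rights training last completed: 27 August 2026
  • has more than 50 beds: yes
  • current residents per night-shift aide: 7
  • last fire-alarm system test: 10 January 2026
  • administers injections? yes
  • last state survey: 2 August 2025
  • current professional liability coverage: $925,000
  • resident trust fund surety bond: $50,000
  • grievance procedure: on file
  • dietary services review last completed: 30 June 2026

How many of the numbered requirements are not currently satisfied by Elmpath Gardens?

0

1. state survey 416 days ago vs limit 540 → met
2. grievance procedure present → met
3. resident trust fund surety bond $50,000 ≥ $40,000 → met
4. condition 'has more than 50 beds' holds; professional liability coverage $925,000 ≥ $850,000 → met
5. condition 'provides memory care' holds; elopement drill 25 days ago vs limit 45 → met
6. resident-rights training 26 days ago vs limit 30 → met
7. residents per night-shift aide 7 ≤ 10 → met
8. fire-alarm system test 255 days ago vs limit 270 → met
9. condition 'administers injections' holds; dietary services review 84 days ago vs limit 90 → met
Not met: 0 of 9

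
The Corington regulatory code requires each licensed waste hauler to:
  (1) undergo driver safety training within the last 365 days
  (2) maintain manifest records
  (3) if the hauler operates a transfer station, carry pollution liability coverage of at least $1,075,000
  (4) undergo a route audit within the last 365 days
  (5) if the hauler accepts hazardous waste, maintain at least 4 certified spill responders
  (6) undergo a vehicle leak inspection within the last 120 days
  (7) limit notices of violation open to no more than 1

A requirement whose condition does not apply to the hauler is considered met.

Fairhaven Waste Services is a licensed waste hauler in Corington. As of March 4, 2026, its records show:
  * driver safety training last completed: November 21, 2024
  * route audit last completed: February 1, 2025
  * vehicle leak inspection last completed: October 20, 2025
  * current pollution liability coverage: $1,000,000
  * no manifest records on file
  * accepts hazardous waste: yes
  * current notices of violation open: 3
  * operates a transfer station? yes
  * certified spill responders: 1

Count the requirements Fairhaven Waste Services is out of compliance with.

1. driver safety training 468 days ago vs limit 365 → not met
2. manifest records absent → not met
3. condition 'operates a transfer station' holds; pollution liability coverage $1,000,000 < $1,075,000 → not met
4. route audit 396 days ago vs limit 365 → not met
5. condition 'accepts hazardous waste' holds; certified spill responders 1 < 4 → not met
6. vehicle leak inspection 135 days ago vs limit 120 → not met
7. notices of violation open 3 > 1 → not met
Not met: 7 of 7

7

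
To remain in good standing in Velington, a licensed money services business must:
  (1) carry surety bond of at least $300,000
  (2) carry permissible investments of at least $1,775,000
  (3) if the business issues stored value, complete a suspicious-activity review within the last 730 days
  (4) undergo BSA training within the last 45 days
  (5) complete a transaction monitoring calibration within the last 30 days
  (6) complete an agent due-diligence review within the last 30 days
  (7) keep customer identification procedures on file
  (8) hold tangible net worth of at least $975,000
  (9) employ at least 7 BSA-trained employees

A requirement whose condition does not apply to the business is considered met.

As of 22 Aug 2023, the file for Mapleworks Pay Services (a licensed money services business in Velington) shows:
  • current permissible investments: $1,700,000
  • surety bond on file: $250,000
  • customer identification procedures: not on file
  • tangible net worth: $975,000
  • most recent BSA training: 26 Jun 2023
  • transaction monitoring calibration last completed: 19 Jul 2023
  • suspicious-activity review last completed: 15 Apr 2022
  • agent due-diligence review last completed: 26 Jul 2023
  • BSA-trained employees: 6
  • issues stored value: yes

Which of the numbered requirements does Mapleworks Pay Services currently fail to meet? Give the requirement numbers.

1. surety bond $250,000 < $300,000 → not met
2. permissible investments $1,700,000 < $1,775,000 → not met
3. condition 'issues stored value' holds; suspicious-activity review 494 days ago vs limit 730 → met
4. BSA training 57 days ago vs limit 45 → not met
5. transaction monitoring calibration 34 days ago vs limit 30 → not met
6. agent due-diligence review 27 days ago vs limit 30 → met
7. customer identification procedures absent → not met
8. tangible net worth $975,000 ≥ $975,000 → met
9. BSA-trained employees 6 < 7 → not met
Not met: 1, 2, 4, 5, 7, 9

1, 2, 4, 5, 7, 9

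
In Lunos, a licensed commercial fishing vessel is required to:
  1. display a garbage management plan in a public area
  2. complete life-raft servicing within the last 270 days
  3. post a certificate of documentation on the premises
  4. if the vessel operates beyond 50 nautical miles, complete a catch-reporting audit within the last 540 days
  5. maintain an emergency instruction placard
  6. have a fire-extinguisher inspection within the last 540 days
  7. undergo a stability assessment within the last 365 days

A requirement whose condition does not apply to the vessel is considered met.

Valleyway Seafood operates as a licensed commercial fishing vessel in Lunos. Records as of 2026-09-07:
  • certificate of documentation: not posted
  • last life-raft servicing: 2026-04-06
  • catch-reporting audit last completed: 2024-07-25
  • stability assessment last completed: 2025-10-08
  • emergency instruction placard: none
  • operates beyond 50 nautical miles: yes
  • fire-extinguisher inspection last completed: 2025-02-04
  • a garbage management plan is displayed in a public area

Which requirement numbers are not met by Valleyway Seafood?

1. garbage management plan present → met
2. life-raft servicing 154 days ago vs limit 270 → met
3. certificate of documentation absent → not met
4. condition 'operates beyond 50 nautical miles' holds; catch-reporting audit 774 days ago vs limit 540 → not met
5. emergency instruction placard absent → not met
6. fire-extinguisher inspection 580 days ago vs limit 540 → not met
7. stability assessment 334 days ago vs limit 365 → met
Not met: 3, 4, 5, 6

3, 4, 5, 6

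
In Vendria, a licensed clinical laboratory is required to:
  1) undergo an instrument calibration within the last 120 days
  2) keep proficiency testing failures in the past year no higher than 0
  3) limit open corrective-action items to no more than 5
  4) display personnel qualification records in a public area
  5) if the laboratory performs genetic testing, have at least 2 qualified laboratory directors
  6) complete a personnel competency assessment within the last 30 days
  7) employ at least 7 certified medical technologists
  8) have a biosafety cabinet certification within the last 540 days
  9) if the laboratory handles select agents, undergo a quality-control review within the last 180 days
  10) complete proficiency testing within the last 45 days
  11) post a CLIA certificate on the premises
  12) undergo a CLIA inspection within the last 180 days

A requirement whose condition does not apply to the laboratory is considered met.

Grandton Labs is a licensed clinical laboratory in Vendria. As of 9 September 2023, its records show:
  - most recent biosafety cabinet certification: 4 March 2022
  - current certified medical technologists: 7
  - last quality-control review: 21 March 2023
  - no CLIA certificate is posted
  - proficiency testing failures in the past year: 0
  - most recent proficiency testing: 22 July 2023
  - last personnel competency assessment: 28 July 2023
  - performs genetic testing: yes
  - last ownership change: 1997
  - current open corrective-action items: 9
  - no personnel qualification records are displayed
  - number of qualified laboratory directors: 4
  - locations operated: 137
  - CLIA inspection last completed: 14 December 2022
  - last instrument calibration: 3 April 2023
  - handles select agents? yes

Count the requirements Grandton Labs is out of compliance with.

8

1. instrument calibration 159 days ago vs limit 120 → not met
2. proficiency testing failures in the past year 0 ≤ 0 → met
3. open corrective-action items 9 > 5 → not met
4. personnel qualification records absent → not met
5. condition 'performs genetic testing' holds; qualified laboratory directors 4 ≥ 2 → met
6. personnel competency assessment 43 days ago vs limit 30 → not met
7. certified medical technologists 7 ≥ 7 → met
8. biosafety cabinet certification 554 days ago vs limit 540 → not met
9. condition 'handles select agents' holds; quality-control review 172 days ago vs limit 180 → met
10. proficiency testing 49 days ago vs limit 45 → not met
11. CLIA certificate absent → not met
12. CLIA inspection 269 days ago vs limit 180 → not met
Not met: 8 of 12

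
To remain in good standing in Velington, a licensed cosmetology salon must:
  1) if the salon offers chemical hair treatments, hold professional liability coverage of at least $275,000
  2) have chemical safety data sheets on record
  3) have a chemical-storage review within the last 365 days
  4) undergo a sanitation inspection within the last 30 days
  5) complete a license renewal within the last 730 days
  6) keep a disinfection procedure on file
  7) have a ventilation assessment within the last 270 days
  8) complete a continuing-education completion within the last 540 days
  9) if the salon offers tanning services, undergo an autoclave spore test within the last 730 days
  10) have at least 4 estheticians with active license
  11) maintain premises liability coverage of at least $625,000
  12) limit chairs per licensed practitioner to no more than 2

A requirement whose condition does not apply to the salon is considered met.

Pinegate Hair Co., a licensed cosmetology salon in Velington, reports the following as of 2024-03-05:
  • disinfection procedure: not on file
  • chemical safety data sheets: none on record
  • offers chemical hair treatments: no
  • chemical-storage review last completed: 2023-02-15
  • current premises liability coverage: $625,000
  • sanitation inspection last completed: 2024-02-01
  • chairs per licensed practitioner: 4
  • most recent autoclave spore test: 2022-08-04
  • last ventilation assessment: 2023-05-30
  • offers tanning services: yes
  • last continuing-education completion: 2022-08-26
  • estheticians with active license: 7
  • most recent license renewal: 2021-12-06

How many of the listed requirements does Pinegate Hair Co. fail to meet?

8

1. condition 'offers chemical hair treatments' does not hold → requirement n/a → met
2. chemical safety data sheets absent → not met
3. chemical-storage review 384 days ago vs limit 365 → not met
4. sanitation inspection 33 days ago vs limit 30 → not met
5. license renewal 820 days ago vs limit 730 → not met
6. disinfection procedure absent → not met
7. ventilation assessment 280 days ago vs limit 270 → not met
8. continuing-education completion 557 days ago vs limit 540 → not met
9. condition 'offers tanning services' holds; autoclave spore test 579 days ago vs limit 730 → met
10. estheticians with active license 7 ≥ 4 → met
11. premises liability coverage $625,000 ≥ $625,000 → met
12. chairs per licensed practitioner 4 > 2 → not met
Not met: 8 of 12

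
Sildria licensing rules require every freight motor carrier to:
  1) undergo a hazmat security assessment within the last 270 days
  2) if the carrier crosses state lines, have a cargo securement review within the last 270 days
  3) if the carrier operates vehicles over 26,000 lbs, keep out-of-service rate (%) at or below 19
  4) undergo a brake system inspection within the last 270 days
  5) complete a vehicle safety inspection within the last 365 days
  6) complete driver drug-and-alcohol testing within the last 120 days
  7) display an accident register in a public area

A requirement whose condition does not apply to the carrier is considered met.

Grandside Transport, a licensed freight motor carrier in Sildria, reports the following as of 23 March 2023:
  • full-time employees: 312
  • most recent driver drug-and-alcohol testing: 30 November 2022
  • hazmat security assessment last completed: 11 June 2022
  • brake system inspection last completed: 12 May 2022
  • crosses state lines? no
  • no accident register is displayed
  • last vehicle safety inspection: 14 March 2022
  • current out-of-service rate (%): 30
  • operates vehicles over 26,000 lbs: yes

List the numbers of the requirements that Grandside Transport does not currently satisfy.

1, 3, 4, 5, 7

1. hazmat security assessment 285 days ago vs limit 270 → not met
2. condition 'crosses state lines' does not hold → requirement n/a → met
3. condition 'operates vehicles over 26,000 lbs' holds; out-of-service rate (%) 30 > 19 → not met
4. brake system inspection 315 days ago vs limit 270 → not met
5. vehicle safety inspection 374 days ago vs limit 365 → not met
6. driver drug-and-alcohol testing 113 days ago vs limit 120 → met
7. accident register absent → not met
Not met: 1, 3, 4, 5, 7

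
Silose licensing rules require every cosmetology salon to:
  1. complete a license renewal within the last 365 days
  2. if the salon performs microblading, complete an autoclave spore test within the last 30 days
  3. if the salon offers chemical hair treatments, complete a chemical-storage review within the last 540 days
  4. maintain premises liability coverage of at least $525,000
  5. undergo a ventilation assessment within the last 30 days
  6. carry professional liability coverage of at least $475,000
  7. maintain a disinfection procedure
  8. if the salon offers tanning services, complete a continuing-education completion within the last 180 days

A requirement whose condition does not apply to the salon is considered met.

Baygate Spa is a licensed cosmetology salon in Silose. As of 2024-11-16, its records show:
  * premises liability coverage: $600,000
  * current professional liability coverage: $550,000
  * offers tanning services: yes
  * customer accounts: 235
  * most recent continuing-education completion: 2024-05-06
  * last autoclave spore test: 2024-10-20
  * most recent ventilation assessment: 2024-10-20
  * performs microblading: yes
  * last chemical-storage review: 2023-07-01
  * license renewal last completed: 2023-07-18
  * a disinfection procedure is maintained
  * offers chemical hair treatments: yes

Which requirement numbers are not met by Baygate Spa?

1. license renewal 487 days ago vs limit 365 → not met
2. condition 'performs microblading' holds; autoclave spore test 27 days ago vs limit 30 → met
3. condition 'offers chemical hair treatments' holds; chemical-storage review 504 days ago vs limit 540 → met
4. premises liability coverage $600,000 ≥ $525,000 → met
5. ventilation assessment 27 days ago vs limit 30 → met
6. professional liability coverage $550,000 ≥ $475,000 → met
7. disinfection procedure present → met
8. condition 'offers tanning services' holds; continuing-education completion 194 days ago vs limit 180 → not met
Not met: 1, 8

1, 8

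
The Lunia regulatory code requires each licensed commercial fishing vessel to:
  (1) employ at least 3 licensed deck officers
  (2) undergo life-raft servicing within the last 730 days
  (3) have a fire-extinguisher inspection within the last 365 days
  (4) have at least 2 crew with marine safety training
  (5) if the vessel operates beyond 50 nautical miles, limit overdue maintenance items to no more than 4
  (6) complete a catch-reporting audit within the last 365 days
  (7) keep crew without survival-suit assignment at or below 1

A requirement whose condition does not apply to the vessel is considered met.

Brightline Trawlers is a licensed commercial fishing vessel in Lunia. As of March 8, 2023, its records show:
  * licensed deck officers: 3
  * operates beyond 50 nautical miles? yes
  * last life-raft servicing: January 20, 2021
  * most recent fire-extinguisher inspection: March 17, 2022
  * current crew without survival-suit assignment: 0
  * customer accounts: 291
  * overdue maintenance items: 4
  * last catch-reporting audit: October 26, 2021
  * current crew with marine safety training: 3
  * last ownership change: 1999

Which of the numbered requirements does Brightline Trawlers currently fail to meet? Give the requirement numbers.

1. licensed deck officers 3 ≥ 3 → met
2. life-raft servicing 777 days ago vs limit 730 → not met
3. fire-extinguisher inspection 356 days ago vs limit 365 → met
4. crew with marine safety training 3 ≥ 2 → met
5. condition 'operates beyond 50 nautical miles' holds; overdue maintenance items 4 ≤ 4 → met
6. catch-reporting audit 498 days ago vs limit 365 → not met
7. crew without survival-suit assignment 0 ≤ 1 → met
Not met: 2, 6

2, 6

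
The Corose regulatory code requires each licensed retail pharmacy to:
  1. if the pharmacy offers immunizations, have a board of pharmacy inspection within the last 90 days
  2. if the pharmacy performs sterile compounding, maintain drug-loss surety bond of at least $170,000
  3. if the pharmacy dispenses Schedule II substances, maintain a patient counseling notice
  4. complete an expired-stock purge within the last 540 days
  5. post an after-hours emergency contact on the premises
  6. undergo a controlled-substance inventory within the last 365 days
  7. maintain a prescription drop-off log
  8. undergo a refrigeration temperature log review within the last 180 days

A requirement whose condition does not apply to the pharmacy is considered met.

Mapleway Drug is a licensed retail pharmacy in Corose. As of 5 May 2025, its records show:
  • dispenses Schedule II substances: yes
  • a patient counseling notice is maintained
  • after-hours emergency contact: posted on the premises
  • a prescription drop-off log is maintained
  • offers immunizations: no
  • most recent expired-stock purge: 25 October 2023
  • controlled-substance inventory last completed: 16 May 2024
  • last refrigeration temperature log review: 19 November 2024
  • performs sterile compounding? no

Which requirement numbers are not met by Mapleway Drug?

4

1. condition 'offers immunizations' does not hold → requirement n/a → met
2. condition 'performs sterile compounding' does not hold → requirement n/a → met
3. condition 'dispenses Schedule II substances' holds; patient counseling notice present → met
4. expired-stock purge 558 days ago vs limit 540 → not met
5. after-hours emergency contact present → met
6. controlled-substance inventory 354 days ago vs limit 365 → met
7. prescription drop-off log present → met
8. refrigeration temperature log review 167 days ago vs limit 180 → met
Not met: 4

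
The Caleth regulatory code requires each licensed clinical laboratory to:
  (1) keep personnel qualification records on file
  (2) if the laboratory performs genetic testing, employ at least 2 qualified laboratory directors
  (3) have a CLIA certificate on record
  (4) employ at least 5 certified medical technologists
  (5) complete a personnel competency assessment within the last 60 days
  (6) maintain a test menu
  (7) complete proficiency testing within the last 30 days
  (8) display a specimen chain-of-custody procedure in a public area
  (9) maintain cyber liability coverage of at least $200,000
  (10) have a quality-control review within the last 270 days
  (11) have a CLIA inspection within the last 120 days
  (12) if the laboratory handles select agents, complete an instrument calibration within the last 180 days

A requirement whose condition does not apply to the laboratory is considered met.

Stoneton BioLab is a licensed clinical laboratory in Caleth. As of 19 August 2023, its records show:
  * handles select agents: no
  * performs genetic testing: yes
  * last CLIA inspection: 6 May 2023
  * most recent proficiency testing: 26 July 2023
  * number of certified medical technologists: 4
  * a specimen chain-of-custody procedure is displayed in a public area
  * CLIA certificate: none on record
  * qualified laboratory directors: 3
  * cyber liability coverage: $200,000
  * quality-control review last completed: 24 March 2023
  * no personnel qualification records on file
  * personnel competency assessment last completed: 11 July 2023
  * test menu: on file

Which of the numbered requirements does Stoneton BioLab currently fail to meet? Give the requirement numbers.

1. personnel qualification records absent → not met
2. condition 'performs genetic testing' holds; qualified laboratory directors 3 ≥ 2 → met
3. CLIA certificate absent → not met
4. certified medical technologists 4 < 5 → not met
5. personnel competency assessment 39 days ago vs limit 60 → met
6. test menu present → met
7. proficiency testing 24 days ago vs limit 30 → met
8. specimen chain-of-custody procedure present → met
9. cyber liability coverage $200,000 ≥ $200,000 → met
10. quality-control review 148 days ago vs limit 270 → met
11. CLIA inspection 105 days ago vs limit 120 → met
12. condition 'handles select agents' does not hold → requirement n/a → met
Not met: 1, 3, 4

1, 3, 4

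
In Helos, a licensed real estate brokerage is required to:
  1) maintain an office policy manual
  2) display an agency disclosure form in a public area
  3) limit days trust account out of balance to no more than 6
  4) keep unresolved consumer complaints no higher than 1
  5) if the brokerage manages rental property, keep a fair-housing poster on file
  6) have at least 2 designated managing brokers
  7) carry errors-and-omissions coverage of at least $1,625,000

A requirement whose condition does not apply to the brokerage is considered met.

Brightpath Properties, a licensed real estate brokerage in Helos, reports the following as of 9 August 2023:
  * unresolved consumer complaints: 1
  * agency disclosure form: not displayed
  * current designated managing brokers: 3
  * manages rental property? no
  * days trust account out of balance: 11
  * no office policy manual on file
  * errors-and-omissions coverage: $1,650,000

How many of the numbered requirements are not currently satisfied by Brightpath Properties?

3

1. office policy manual absent → not met
2. agency disclosure form absent → not met
3. days trust account out of balance 11 > 6 → not met
4. unresolved consumer complaints 1 ≤ 1 → met
5. condition 'manages rental property' does not hold → requirement n/a → met
6. designated managing brokers 3 ≥ 2 → met
7. errors-and-omissions coverage $1,650,000 ≥ $1,625,000 → met
Not met: 3 of 7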